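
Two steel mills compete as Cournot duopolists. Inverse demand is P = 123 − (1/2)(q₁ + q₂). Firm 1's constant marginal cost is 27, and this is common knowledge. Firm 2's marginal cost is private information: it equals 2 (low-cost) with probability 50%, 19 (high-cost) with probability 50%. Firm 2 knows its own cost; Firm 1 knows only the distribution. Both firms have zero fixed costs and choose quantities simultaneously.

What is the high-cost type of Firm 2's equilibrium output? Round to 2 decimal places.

77.50

Firm 2 with cost c maximizes (123 − (1/2)(q₁+q₂) − c)·q₂, giving q₂(c) = (123 − c − (1/2)q₁).
E[c₂] = 0.5·2 + 0.5·19 = 10.5
Firm 1's FOC against E[q₂] yields q₁ = (123 − 2·27 + E[c₂])/(3/2) = (123 − 54 + 10.5)/(3/2) = 53.
q₂(high-cost) = (123 − 19 − (1/2)·53) = 77.5.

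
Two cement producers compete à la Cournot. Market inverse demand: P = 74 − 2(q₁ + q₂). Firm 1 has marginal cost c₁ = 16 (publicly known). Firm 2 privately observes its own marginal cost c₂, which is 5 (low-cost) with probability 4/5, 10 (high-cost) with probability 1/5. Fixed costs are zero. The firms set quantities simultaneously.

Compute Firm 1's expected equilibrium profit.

Type-c best response for Firm 2: q₂(c) = (74 − c)/4 − q₁/2.
Firm 1 maximizes expected profit; its first-order condition is 74 − 4q₁ − 2E[q₂] − 16 = 0.
Substituting E[q₂] and solving: E[c₂] = 6, so q₁ = (74 − 2·16 + 6)/6 = 8.
E[P] = 74 − 2·(q₁ + E[q₂]) = 32; Firm 1's expected profit = (E[P] − 16)·q₁ = (32 − 16)·8 = 128.

128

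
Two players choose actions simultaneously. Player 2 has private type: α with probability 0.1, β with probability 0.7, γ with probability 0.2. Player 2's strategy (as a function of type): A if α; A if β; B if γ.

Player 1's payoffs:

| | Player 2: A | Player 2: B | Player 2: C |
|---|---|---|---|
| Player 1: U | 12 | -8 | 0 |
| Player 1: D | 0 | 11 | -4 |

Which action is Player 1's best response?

Compute Player 1's expected payoff for each action, taking the expectation over Player 2's type.
E[U] = 0.1·(12) + 0.7·(12) + 0.2·(-8) = 8
E[D] = 0.1·(0) + 0.7·(0) + 0.2·(11) = 2.2
Best response: U (8 is the largest).

U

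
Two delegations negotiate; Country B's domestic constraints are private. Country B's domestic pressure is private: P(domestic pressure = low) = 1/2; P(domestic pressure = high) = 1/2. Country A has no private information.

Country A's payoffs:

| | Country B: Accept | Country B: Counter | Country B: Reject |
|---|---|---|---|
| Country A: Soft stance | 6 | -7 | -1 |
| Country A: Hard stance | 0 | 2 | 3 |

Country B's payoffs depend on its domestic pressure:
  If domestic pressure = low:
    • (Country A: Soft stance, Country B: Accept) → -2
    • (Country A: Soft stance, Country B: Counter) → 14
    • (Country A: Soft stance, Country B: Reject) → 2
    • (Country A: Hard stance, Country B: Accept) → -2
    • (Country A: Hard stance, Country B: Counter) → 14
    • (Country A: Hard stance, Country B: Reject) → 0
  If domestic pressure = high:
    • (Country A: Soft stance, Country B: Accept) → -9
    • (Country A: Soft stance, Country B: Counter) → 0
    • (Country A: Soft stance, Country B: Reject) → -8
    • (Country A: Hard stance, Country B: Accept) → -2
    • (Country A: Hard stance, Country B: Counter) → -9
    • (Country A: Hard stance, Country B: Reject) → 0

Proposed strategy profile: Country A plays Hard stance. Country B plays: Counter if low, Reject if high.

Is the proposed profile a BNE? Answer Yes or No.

Country A plays Hard stance: E[Hard stance] = 1/2·(2) + 1/2·(3) = 5/2; E[Soft stance] = -4. Best-responding. ✓
Country B (domestic pressure low), facing Hard stance: Accept gives -2, Counter gives 14, Reject gives 0. Proposed Counter is best. ✓
Country B (domestic pressure high), facing Hard stance: Accept gives -2, Counter gives -9, Reject gives 0. Proposed Reject is best. ✓

Yes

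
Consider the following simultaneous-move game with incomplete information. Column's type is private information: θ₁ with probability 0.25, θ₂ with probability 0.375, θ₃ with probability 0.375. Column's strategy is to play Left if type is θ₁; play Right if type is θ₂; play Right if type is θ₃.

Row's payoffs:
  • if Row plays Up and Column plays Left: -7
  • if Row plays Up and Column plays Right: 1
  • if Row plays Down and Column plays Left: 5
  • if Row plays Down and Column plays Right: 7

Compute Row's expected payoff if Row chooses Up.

-1

E[Up] = 0.25·(-7) + 0.375·1 + 0.375·1 = (-1.75) + 0.375 + 0.375 = -1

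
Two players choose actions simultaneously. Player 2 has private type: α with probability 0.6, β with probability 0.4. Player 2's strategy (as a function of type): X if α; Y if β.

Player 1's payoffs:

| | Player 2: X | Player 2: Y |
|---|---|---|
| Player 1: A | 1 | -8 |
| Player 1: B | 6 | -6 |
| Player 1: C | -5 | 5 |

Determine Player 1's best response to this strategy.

E[A] = 0.6·(1) + 0.4·(-8) = -2.6
E[B] = 0.6·(6) + 0.4·(-6) = 1.2
E[C] = 0.6·(-5) + 0.4·(5) = -1
Best response: B (1.2 is the largest).

B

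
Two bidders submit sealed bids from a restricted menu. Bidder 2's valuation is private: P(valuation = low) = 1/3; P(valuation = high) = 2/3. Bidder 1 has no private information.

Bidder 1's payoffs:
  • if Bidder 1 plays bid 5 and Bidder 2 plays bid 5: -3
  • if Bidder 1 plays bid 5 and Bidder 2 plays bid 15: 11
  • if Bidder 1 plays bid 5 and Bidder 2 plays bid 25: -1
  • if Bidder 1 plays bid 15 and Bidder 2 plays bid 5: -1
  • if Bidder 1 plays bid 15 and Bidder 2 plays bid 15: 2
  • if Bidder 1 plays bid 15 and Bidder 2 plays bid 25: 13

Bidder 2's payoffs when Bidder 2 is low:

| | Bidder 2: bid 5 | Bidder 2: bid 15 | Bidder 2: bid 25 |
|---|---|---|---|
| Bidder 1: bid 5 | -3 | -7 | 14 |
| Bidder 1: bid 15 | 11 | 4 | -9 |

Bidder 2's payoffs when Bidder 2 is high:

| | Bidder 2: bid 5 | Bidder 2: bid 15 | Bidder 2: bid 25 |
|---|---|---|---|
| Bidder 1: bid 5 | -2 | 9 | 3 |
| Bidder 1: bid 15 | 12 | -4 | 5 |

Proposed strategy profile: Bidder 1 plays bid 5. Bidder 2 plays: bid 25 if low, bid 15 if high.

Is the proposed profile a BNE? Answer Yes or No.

Yes

Bidder 1 plays bid 5: E[bid 5] = 1/3·(-1) + 2/3·(11) = 7; E[bid 15] = 17/3. Best-responding. ✓
Bidder 2 (valuation low), facing bid 5: bid 5 gives -3, bid 15 gives -7, bid 25 gives 14. Proposed bid 25 is best. ✓
Bidder 2 (valuation high), facing bid 5: bid 5 gives -2, bid 15 gives 9, bid 25 gives 3. Proposed bid 15 is best. ✓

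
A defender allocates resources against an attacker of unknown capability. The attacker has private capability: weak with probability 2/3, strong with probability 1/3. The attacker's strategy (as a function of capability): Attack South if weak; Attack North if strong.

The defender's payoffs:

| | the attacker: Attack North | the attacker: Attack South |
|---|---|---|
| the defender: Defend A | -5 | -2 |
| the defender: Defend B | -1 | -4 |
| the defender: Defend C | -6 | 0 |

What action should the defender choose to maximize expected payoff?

Defend C

E[Defend A] = 2/3·(-2) + 1/3·(-5) = -3
E[Defend B] = 2/3·(-4) + 1/3·(-1) = -3
E[Defend C] = 2/3·(0) + 1/3·(-6) = -2
Best response: Defend C (-2 is the largest).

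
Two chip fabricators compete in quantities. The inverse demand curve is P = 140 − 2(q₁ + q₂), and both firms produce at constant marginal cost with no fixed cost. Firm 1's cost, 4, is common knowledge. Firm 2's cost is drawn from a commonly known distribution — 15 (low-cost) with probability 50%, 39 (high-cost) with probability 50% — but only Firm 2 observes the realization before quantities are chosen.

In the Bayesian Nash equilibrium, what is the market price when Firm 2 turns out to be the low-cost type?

51

Firm 2 with cost c maximizes (140 − 2(q₁+q₂) − c)·q₂, giving q₂(c) = (140 − c − 2q₁)/4.
E[c₂] = 0.5·15 + 0.5·39 = 27
Firm 1's FOC against E[q₂] yields q₁ = (140 − 2·4 + E[c₂])/6 = (140 − 8 + 27)/6 = 26.5.
q₂(low-cost) = 18, so P = 140 − 2·(26.5 + 18) = 51.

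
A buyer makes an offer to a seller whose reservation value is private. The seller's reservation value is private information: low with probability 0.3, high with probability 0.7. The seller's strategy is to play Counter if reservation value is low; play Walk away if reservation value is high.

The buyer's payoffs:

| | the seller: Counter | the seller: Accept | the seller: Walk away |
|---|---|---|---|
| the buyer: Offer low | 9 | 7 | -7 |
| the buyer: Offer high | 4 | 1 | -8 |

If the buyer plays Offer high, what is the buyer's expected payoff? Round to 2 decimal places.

Take the expectation over the seller's reservation value, weighting each type's action by its prior probability.
E[Offer high] = 0.3·4 + 0.7·(-8) = 1.2 + (-5.6) = -4.4

-4.40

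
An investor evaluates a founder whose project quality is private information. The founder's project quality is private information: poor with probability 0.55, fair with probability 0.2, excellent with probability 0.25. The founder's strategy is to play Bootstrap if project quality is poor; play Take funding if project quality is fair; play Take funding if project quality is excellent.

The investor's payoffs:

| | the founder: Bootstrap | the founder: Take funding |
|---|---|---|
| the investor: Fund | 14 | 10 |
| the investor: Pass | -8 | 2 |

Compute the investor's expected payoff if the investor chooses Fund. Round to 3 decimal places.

12.200

E[Fund] = 0.55·14 + 0.2·10 + 0.25·10 = 7.7 + 2 + 2.5 = 12.2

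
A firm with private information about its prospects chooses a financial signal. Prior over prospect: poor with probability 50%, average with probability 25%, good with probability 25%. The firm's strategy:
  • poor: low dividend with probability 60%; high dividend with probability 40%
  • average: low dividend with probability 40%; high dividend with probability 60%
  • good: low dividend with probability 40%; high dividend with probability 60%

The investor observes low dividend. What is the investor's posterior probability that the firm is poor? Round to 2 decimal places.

0.60

P(low dividend) = 0.5·0.6 + 0.25·0.4 + 0.25·0.4 = 0.5
P(poor | low dividend) = (0.5·0.6) / 0.5 = 0.3 / 0.5 = 0.6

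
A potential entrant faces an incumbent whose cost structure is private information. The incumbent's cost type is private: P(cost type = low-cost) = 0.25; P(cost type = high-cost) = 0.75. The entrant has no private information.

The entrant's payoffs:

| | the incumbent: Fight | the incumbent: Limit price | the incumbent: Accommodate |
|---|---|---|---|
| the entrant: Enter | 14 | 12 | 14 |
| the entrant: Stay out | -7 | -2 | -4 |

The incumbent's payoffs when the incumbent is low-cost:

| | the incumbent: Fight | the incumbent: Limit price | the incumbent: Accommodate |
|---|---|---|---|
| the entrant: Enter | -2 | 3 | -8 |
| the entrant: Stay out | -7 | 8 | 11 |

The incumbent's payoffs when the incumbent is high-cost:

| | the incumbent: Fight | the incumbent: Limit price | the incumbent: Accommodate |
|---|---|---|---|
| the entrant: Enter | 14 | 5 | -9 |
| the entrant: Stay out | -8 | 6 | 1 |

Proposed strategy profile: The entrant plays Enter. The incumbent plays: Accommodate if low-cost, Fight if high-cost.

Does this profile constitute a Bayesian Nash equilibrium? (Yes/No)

No

The entrant plays Enter: E[Enter] = 0.25·(14) + 0.75·(14) = 14; E[Stay out] = -6.25. Best-responding. ✓
The incumbent (cost type low-cost), facing Enter: Fight gives -2, Limit price gives 3, Accommodate gives -8. Proposed Accommodate is not best — profitable deviation exists. ✗
The incumbent (cost type high-cost), facing Enter: Fight gives 14, Limit price gives 5, Accommodate gives -9. Proposed Fight is best. ✓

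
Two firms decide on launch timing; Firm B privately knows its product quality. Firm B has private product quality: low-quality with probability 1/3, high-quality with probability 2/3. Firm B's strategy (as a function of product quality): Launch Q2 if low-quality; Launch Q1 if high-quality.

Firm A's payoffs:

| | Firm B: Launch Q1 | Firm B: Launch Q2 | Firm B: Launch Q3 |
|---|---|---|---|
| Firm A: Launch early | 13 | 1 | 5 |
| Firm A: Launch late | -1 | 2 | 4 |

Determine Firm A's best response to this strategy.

E[Launch early] = 1/3·(1) + 2/3·(13) = 9
E[Launch late] = 1/3·(2) + 2/3·(-1) = 0
Best response: Launch early (9 is the largest).

Launch early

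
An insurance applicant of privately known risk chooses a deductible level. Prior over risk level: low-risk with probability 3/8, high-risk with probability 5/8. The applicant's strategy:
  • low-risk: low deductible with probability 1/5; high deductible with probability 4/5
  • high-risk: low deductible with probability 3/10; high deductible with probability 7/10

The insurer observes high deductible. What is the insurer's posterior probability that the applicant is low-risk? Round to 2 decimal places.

0.41

Apply Bayes' rule using the sender's strategy as the likelihood.
P(high deductible) = (3/8)·(4/5) + (5/8)·(7/10) = 59/80
P(low-risk | high deductible) = ((3/8)·(4/5)) / (59/80) = (3/10) / (59/80) = 24/59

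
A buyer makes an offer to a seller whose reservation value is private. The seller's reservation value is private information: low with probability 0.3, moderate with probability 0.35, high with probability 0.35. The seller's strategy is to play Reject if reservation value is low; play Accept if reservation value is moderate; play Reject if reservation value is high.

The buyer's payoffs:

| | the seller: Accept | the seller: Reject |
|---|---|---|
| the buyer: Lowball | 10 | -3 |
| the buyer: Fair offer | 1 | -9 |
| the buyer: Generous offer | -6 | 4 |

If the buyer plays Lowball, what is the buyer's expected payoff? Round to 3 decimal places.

E[Lowball] = 0.3·(-3) + 0.35·10 + 0.35·(-3) = (-0.9) + 3.5 + (-1.05) = 1.55

1.550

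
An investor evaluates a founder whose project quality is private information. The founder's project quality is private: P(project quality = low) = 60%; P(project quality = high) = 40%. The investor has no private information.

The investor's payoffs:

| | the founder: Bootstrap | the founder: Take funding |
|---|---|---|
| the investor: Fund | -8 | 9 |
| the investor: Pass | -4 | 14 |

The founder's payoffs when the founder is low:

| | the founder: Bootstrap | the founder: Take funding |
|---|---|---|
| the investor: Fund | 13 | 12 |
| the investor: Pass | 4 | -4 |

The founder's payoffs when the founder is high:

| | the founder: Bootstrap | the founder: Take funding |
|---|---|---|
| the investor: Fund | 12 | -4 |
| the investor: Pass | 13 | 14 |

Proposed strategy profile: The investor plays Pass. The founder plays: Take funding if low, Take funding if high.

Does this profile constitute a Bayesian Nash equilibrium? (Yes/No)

The investor plays Pass: E[Pass] = 0.6·(14) + 0.4·(14) = 14; E[Fund] = 9. Best-responding. ✓
The founder (project quality low), facing Pass: Bootstrap gives 4, Take funding gives -4. Proposed Take funding is not best — profitable deviation exists. ✗
The founder (project quality high), facing Pass: Bootstrap gives 13, Take funding gives 14. Proposed Take funding is best. ✓

No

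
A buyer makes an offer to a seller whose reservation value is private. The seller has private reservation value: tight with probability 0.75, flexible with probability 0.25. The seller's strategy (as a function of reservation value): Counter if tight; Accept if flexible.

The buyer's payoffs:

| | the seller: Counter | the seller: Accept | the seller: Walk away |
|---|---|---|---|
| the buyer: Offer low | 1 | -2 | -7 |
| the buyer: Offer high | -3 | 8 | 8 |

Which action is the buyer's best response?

E[Offer low] = 0.75·(1) + 0.25·(-2) = 0.25
E[Offer high] = 0.75·(-3) + 0.25·(8) = -0.25
Best response: Offer low (0.25 is the largest).

Offer low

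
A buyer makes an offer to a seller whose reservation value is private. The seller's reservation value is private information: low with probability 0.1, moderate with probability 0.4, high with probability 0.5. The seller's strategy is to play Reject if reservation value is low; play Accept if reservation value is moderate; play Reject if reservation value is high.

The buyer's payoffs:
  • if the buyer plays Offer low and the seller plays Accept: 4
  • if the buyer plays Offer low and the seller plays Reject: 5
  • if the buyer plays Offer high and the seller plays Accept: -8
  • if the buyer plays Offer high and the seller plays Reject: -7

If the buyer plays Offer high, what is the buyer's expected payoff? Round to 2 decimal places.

Take the expectation over the seller's reservation value, weighting each type's action by its prior probability.
E[Offer high] = 0.1·(-7) + 0.4·(-8) + 0.5·(-7) = (-0.7) + (-3.2) + (-3.5) = -7.4

-7.40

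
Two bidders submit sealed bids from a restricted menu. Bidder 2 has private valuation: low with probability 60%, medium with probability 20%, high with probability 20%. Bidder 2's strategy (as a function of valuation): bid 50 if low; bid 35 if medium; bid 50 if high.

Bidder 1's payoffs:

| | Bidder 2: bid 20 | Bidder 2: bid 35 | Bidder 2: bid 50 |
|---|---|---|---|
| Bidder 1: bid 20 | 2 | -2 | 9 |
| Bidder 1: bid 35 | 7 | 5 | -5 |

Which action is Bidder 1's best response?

bid 20

E[bid 20] = 0.6·(9) + 0.2·(-2) + 0.2·(9) = 6.8
E[bid 35] = 0.6·(-5) + 0.2·(5) + 0.2·(-5) = -3
Best response: bid 20 (6.8 is the largest).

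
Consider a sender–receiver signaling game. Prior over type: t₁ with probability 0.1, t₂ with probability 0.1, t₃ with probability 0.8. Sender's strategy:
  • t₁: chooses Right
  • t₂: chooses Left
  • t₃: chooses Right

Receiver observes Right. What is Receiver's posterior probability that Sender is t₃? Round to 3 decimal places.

Apply Bayes' rule using the sender's strategy as the likelihood.
P(Right) = 0.1·1 + 0.1·0 + 0.8·1 = 0.9
P(t₃ | Right) = (0.8·1) / 0.9 = 0.8 / 0.9 = 0.888889

0.889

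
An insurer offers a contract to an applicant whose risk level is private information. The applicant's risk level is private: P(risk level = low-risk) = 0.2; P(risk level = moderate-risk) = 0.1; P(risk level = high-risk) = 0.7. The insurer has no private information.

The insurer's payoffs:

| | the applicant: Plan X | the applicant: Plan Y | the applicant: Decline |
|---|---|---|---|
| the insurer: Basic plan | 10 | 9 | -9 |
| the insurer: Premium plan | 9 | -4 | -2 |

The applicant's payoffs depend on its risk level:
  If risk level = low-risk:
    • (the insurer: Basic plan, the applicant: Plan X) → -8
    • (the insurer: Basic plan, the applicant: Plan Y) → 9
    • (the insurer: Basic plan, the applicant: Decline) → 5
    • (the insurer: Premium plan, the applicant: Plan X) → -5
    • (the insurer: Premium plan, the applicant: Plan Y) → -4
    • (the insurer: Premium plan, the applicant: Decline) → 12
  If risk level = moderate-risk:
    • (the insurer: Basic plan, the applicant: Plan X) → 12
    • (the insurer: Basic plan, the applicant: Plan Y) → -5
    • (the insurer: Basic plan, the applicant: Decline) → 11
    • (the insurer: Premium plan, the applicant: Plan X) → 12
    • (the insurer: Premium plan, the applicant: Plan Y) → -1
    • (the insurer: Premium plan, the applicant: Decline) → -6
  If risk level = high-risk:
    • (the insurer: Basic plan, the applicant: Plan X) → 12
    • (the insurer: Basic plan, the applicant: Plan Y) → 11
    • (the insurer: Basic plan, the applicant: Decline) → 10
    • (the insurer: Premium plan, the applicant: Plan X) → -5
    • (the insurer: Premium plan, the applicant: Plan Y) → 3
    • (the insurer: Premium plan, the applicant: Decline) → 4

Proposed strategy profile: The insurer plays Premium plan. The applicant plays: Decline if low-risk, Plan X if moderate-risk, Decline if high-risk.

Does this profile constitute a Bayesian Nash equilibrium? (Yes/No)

Yes

The insurer plays Premium plan: E[Premium plan] = 0.2·(-2) + 0.1·(9) + 0.7·(-2) = -0.9; E[Basic plan] = -7.1. Best-responding. ✓
The applicant (risk level low-risk), facing Premium plan: Plan X gives -5, Plan Y gives -4, Decline gives 12. Proposed Decline is best. ✓
The applicant (risk level moderate-risk), facing Premium plan: Plan X gives 12, Plan Y gives -1, Decline gives -6. Proposed Plan X is best. ✓
The applicant (risk level high-risk), facing Premium plan: Plan X gives -5, Plan Y gives 3, Decline gives 4. Proposed Decline is best. ✓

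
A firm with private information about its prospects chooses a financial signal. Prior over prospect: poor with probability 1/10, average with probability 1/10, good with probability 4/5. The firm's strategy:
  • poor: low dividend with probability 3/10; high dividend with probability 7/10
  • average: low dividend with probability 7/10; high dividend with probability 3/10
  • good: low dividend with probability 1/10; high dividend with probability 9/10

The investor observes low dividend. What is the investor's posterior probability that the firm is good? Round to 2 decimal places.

0.44

P(low dividend) = (1/10)·(3/10) + (1/10)·(7/10) + (4/5)·(1/10) = 9/50
P(good | low dividend) = ((4/5)·(1/10)) / (9/50) = (2/25) / (9/50) = 4/9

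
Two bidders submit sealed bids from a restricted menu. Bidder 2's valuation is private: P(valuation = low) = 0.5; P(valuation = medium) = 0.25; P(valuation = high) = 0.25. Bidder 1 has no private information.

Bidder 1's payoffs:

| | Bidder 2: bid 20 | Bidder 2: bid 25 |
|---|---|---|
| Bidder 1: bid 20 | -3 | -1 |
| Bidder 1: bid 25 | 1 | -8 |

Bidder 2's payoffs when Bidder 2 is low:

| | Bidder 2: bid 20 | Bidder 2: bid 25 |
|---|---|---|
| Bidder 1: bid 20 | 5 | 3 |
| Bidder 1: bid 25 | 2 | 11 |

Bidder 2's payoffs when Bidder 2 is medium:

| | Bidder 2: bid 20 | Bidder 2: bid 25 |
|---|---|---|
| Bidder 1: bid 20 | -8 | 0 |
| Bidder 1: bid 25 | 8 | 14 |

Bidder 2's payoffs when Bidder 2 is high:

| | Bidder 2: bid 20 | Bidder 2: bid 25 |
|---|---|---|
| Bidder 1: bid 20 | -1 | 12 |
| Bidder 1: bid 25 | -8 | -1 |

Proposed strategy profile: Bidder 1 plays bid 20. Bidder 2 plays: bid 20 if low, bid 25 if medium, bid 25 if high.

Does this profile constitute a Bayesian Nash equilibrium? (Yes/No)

Yes

A profile is a BNE iff every type of every player is best-responding given beliefs about the other side.
Bidder 1 plays bid 20: E[bid 20] = 0.5·(-3) + 0.25·(-1) + 0.25·(-1) = -2; E[bid 25] = -3.5. Best-responding. ✓
Bidder 2 (valuation low), facing bid 20: bid 20 gives 5, bid 25 gives 3. Proposed bid 20 is best. ✓
Bidder 2 (valuation medium), facing bid 20: bid 20 gives -8, bid 25 gives 0. Proposed bid 25 is best. ✓
Bidder 2 (valuation high), facing bid 20: bid 20 gives -1, bid 25 gives 12. Proposed bid 25 is best. ✓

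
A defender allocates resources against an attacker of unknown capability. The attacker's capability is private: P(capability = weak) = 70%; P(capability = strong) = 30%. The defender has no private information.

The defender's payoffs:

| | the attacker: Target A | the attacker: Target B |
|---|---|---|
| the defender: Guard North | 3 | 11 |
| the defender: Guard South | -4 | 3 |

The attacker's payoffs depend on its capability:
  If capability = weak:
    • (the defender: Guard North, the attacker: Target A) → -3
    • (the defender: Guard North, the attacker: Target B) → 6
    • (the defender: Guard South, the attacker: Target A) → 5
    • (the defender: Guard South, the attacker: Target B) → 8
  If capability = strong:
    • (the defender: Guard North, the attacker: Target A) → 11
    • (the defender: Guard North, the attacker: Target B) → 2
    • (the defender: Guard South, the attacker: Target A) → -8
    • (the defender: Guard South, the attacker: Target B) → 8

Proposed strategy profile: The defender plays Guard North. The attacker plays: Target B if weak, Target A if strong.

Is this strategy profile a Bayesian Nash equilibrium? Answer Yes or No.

A profile is a BNE iff every type of every player is best-responding given beliefs about the other side.
The defender plays Guard North: E[Guard North] = 0.7·(11) + 0.3·(3) = 8.6; E[Guard South] = 0.9. Best-responding. ✓
The attacker (capability weak), facing Guard North: Target A gives -3, Target B gives 6. Proposed Target B is best. ✓
The attacker (capability strong), facing Guard North: Target A gives 11, Target B gives 2. Proposed Target A is best. ✓

Yes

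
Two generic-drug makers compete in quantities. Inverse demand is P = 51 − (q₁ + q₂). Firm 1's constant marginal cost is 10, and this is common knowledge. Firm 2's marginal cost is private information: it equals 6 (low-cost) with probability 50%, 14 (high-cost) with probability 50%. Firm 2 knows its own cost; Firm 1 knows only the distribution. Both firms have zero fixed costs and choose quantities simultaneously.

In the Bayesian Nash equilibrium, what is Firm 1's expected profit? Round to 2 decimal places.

186.78

Type-c best response for Firm 2: q₂(c) = (51 − c)/2 − q₁/2.
Firm 1 maximizes expected profit; its first-order condition is 51 − 2q₁ − E[q₂] − 10 = 0.
Substituting E[q₂] and solving: E[c₂] = 10, so q₁ = (51 − 2·10 + 10)/3 = 13.6667.
E[P] = 51 − (q₁ + E[q₂]) = 23.6667; Firm 1's expected profit = (E[P] − 10)·q₁ = (23.6667 − 10)·13.6667 = 186.778.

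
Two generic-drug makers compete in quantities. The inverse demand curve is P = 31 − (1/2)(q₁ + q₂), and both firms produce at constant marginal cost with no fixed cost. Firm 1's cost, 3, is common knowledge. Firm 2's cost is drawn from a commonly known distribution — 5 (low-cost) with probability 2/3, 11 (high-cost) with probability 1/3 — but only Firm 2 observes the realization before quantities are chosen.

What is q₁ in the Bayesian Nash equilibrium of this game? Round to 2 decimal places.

21.33

Firm 2 with cost c maximizes (31 − (1/2)(q₁+q₂) − c)·q₂, giving q₂(c) = (31 − c − (1/2)q₁).
E[c₂] = 2/3·5 + 1/3·11 = 7
Firm 1's FOC against E[q₂] yields q₁ = (31 − 2·3 + E[c₂])/(3/2) = (31 − 6 + 7)/(3/2) = 21.3333.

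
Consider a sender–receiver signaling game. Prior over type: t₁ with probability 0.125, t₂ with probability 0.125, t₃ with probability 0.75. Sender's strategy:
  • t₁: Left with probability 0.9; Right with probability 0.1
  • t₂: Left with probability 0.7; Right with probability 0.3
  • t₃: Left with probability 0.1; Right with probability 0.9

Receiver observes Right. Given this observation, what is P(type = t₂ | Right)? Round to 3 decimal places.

0.052

P(Right) = 0.125·0.1 + 0.125·0.3 + 0.75·0.9 = 0.725
P(t₂ | Right) = (0.125·0.3) / 0.725 = 0.0375 / 0.725 = 0.0517241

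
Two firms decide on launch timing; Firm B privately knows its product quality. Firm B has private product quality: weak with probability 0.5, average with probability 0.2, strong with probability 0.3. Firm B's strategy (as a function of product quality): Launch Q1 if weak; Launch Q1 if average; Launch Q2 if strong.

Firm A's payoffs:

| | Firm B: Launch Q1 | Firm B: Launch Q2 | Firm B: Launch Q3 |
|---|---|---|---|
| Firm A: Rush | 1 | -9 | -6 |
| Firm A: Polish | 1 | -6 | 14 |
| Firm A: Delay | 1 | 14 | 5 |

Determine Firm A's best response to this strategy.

Delay

E[Rush] = 0.5·(1) + 0.2·(1) + 0.3·(-9) = -2
E[Polish] = 0.5·(1) + 0.2·(1) + 0.3·(-6) = -1.1
E[Delay] = 0.5·(1) + 0.2·(1) + 0.3·(14) = 4.9
Best response: Delay (4.9 is the largest).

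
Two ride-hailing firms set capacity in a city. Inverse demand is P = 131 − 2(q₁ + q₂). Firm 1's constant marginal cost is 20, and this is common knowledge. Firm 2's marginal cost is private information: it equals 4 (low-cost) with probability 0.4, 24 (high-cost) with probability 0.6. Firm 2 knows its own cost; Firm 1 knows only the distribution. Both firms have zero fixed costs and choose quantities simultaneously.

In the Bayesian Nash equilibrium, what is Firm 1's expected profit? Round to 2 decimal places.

Type-c best response for Firm 2: q₂(c) = (131 − c)/4 − q₁/2.
Firm 1 maximizes expected profit; its first-order condition is 131 − 4q₁ − 2E[q₂] − 20 = 0.
Substituting E[q₂] and solving: E[c₂] = 16, so q₁ = (131 − 2·20 + 16)/6 = 17.8333.
E[P] = 131 − 2·(q₁ + E[q₂]) = 55.6667; Firm 1's expected profit = (E[P] − 20)·q₁ = (55.6667 − 20)·17.8333 = 636.056.

636.06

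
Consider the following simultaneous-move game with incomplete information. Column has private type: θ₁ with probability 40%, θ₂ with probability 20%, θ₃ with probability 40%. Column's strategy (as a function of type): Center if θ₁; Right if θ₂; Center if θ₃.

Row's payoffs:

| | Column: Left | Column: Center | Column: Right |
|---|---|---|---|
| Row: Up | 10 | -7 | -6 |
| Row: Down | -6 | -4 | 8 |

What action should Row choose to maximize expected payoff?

Down

E[Up] = 0.4·(-7) + 0.2·(-6) + 0.4·(-7) = -6.8
E[Down] = 0.4·(-4) + 0.2·(8) + 0.4·(-4) = -1.6
Best response: Down (-1.6 is the largest).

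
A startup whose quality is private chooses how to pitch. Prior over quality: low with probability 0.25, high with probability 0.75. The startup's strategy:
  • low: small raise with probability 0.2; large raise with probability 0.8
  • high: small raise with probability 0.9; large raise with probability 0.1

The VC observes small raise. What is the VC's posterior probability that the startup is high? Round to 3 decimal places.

P(small raise) = 0.25·0.2 + 0.75·0.9 = 0.725
P(high | small raise) = (0.75·0.9) / 0.725 = 0.675 / 0.725 = 0.931034

0.931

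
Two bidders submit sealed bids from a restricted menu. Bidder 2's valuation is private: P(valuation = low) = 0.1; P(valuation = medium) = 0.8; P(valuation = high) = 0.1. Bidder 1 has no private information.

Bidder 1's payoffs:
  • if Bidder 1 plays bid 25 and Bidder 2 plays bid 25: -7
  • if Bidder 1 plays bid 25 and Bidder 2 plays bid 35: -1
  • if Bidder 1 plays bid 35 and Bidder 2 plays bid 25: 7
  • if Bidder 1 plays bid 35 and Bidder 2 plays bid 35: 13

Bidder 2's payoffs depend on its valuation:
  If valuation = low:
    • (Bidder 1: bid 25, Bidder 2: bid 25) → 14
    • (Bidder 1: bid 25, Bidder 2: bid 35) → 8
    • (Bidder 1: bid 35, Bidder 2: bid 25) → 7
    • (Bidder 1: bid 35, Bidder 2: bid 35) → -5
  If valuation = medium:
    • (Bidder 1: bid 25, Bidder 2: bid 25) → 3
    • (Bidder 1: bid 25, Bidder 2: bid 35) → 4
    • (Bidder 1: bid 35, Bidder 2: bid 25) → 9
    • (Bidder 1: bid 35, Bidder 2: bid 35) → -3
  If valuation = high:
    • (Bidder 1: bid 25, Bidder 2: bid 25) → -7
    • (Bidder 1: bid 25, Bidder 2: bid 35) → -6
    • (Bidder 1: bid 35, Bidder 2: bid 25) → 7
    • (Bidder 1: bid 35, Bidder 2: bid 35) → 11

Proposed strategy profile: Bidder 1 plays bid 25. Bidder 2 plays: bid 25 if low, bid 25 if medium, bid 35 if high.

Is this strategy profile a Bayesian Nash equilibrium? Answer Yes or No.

Bidder 1 plays bid 25: E[bid 25] = 0.1·(-7) + 0.8·(-7) + 0.1·(-1) = -6.4; E[bid 35] = 7.6. Not best-responding. ✗
Bidder 2 (valuation low), facing bid 25: bid 25 gives 14, bid 35 gives 8. Proposed bid 25 is best. ✓
Bidder 2 (valuation medium), facing bid 25: bid 25 gives 3, bid 35 gives 4. Proposed bid 25 is not best — profitable deviation exists. ✗
Bidder 2 (valuation high), facing bid 25: bid 25 gives -7, bid 35 gives -6. Proposed bid 35 is best. ✓

No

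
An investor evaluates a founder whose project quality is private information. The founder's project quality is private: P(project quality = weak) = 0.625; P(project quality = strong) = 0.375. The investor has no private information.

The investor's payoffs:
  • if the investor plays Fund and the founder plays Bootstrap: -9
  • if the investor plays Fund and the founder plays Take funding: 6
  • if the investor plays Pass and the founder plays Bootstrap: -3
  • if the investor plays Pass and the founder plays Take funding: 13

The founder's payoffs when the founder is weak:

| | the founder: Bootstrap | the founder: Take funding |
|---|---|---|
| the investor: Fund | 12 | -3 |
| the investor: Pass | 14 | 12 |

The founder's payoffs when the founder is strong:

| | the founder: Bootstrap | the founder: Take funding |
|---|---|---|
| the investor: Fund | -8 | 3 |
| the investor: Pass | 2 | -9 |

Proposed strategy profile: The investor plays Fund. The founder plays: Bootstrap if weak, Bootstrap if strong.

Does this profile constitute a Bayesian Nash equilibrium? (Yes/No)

No

The investor plays Fund: E[Fund] = 0.625·(-9) + 0.375·(-9) = -9; E[Pass] = -3. Not best-responding. ✗
The founder (project quality weak), facing Fund: Bootstrap gives 12, Take funding gives -3. Proposed Bootstrap is best. ✓
The founder (project quality strong), facing Fund: Bootstrap gives -8, Take funding gives 3. Proposed Bootstrap is not best — profitable deviation exists. ✗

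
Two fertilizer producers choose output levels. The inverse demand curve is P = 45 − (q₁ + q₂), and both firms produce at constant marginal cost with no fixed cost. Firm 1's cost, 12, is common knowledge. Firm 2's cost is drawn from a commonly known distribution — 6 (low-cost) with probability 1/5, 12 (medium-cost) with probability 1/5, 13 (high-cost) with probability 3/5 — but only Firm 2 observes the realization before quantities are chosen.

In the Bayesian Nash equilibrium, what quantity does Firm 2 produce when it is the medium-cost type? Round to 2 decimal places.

11.10

Type-c best response for Firm 2: q₂(c) = (45 − c)/2 − q₁/2.
Firm 1 maximizes expected profit; its first-order condition is 45 − 2q₁ − E[q₂] − 12 = 0.
Substituting E[q₂] and solving: E[c₂] = 11.4, so q₁ = (45 − 2·12 + 11.4)/3 = 10.8.
q₂(medium-cost) = (45 − 12 − 10.8)/2 = 11.1.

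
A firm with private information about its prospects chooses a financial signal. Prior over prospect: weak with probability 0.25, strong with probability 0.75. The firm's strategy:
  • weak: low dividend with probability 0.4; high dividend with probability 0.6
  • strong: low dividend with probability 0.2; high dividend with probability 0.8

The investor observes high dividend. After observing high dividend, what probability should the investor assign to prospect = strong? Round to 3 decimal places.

Apply Bayes' rule using the sender's strategy as the likelihood.
P(high dividend) = 0.25·0.6 + 0.75·0.8 = 0.75
P(strong | high dividend) = (0.75·0.8) / 0.75 = 0.6 / 0.75 = 0.8

0.800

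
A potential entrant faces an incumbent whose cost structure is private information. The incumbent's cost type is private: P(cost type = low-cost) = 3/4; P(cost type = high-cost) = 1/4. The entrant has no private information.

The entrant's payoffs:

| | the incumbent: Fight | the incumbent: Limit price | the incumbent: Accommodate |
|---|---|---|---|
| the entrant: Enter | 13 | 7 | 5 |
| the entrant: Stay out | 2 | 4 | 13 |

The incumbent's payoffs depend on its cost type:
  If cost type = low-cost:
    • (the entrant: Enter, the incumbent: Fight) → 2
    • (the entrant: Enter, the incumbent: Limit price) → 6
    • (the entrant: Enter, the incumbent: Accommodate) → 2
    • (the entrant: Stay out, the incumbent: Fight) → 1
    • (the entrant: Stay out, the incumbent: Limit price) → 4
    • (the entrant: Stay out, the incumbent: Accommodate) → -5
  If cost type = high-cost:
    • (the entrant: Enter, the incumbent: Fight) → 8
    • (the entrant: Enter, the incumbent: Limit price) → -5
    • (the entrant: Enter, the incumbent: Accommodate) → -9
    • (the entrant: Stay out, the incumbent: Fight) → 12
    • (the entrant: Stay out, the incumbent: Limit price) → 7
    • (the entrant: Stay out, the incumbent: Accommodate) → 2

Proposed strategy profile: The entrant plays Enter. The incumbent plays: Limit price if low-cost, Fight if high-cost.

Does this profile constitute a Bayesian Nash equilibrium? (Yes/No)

A profile is a BNE iff every type of every player is best-responding given beliefs about the other side.
The entrant plays Enter: E[Enter] = 3/4·(7) + 1/4·(13) = 17/2; E[Stay out] = 7/2. Best-responding. ✓
The incumbent (cost type low-cost), facing Enter: Fight gives 2, Limit price gives 6, Accommodate gives 2. Proposed Limit price is best. ✓
The incumbent (cost type high-cost), facing Enter: Fight gives 8, Limit price gives -5, Accommodate gives -9. Proposed Fight is best. ✓

Yes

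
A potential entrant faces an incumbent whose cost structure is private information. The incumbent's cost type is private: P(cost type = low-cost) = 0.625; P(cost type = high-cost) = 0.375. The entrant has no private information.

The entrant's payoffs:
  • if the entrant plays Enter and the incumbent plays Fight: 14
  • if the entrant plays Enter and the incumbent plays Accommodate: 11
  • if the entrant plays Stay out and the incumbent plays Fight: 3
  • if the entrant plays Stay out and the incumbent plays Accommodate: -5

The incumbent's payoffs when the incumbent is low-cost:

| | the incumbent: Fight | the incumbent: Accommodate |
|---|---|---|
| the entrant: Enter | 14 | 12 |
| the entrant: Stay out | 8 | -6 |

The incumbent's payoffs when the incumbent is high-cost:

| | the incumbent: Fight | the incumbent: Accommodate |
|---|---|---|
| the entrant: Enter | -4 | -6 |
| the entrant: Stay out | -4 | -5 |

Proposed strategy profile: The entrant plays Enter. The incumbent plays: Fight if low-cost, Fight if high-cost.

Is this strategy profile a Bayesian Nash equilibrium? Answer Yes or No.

The entrant plays Enter: E[Enter] = 0.625·(14) + 0.375·(14) = 14; E[Stay out] = 3. Best-responding. ✓
The incumbent (cost type low-cost), facing Enter: Fight gives 14, Accommodate gives 12. Proposed Fight is best. ✓
The incumbent (cost type high-cost), facing Enter: Fight gives -4, Accommodate gives -6. Proposed Fight is best. ✓

Yes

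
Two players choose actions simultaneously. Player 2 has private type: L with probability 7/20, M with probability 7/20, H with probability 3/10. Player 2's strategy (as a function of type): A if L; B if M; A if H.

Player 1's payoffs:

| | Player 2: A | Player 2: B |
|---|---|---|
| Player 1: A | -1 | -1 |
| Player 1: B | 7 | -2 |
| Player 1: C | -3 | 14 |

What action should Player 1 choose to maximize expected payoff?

B

E[A] = 7/20·(-1) + 7/20·(-1) + 3/10·(-1) = -1
E[B] = 7/20·(7) + 7/20·(-2) + 3/10·(7) = 77/20
E[C] = 7/20·(-3) + 7/20·(14) + 3/10·(-3) = 59/20
Best response: B (77/20 is the largest).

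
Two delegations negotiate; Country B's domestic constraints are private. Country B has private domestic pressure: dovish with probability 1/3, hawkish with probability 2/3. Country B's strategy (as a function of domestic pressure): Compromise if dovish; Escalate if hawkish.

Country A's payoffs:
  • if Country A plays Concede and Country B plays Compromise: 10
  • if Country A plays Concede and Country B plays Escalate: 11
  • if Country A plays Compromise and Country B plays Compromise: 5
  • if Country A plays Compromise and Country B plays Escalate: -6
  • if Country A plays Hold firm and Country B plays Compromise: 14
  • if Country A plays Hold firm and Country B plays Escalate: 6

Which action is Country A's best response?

Concede

E[Concede] = 1/3·(10) + 2/3·(11) = 32/3
E[Compromise] = 1/3·(5) + 2/3·(-6) = -7/3
E[Hold firm] = 1/3·(14) + 2/3·(6) = 26/3
Best response: Concede (32/3 is the largest).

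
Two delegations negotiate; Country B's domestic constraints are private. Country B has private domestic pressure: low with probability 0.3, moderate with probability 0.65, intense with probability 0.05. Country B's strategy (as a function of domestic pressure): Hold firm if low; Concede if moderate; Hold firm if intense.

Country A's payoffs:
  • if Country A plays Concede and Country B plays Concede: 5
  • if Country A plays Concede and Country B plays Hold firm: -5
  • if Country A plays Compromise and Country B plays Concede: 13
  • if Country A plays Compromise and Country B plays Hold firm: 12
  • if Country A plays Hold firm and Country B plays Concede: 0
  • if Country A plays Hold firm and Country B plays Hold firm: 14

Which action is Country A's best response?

E[Concede] = 0.3·(-5) + 0.65·(5) + 0.05·(-5) = 1.5
E[Compromise] = 0.3·(12) + 0.65·(13) + 0.05·(12) = 12.65
E[Hold firm] = 0.3·(14) + 0.65·(0) + 0.05·(14) = 4.9
Best response: Compromise (12.65 is the largest).

Compromise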